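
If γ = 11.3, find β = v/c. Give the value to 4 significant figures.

β ≈ 0.9961

β = √(1 − 1/γ²) = √(1 − 1/11.3²) = √(0.992169) = 0.9961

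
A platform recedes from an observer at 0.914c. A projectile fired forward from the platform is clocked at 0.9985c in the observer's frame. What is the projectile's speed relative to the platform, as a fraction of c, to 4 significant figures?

u' ≈ 0.9671c

Inverse velocity addition: u' = (u − v)/(1 − uv/c²)
= (0.9985 − 0.914)/(1 − 0.9985×0.914) = 0.08450/0.0873710 = 0.9671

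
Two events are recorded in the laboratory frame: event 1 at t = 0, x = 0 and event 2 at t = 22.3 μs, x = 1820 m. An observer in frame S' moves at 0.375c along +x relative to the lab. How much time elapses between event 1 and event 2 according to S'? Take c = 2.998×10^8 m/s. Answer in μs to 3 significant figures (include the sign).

γ = 1/√(1 − 0.375²) = 1.0787
Δt' = γ(Δt − vΔx/c²) = 1.0787 × (22.3 μs − 0.375×1820 m / (2.998×10^8 m/s))
= 1.0787 × (20.023 μs) = 21.6 μs

Δt' ≈ 21.6 μs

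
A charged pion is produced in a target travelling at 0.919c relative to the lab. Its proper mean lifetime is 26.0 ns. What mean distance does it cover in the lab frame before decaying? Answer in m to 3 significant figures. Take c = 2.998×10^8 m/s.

γ = 1/√(1 − 0.919²) = 2.5364
Dilated lifetime: Δt = γτ₀ = 2.5364 × 26.0 ns = 65.947 ns
d = vΔt = 0.919c × 65.947 ns = 2.7552×10^8 m/s × 6.5947×10^-8 s = 18.2 m

d ≈ 18.2 m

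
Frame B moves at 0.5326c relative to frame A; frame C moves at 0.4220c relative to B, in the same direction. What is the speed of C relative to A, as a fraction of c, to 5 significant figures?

Compose boost 2: (0.4220 + 0.5326)/(1 + 0.4220×0.5326) = 0.95460/1.224757 = 0.77942

u ≈ 0.77942c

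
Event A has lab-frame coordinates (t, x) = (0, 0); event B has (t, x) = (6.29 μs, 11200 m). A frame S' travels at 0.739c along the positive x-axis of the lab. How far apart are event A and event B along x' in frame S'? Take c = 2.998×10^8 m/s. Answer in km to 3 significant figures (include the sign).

Δx' ≈ 14.6 km

γ = 1/√(1 − 0.739²) = 1.4843
Δx' = γ(Δx − vΔt) = 1.4843 × (11200 m − 0.739×(2.998×10^8 m/s)×6.29×10^-6 s)
= 1.4843 × (9806.4 m) = 14.6 km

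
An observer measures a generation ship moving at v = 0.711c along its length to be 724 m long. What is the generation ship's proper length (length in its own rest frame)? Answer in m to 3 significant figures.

γ = 1/√(1 − 0.711²) = 1.4221
L₀ = γL = 1.4221 × 724 = 1030 m

L₀ ≈ 1030 m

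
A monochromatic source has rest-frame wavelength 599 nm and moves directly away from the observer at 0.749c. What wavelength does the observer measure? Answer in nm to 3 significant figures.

λ_obs ≈ 1580 nm

Relativistic Doppler: λ_obs = λ_src √((1+β)/(1−β))
= 599 × √(1.7490/0.25100) = 599 × 2.6397 = 1580 nm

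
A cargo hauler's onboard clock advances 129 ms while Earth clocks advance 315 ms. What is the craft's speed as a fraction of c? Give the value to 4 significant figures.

β ≈ 0.9123

γ = Δt/τ₀ = 315/129 = 2.44186
β = √(1 − 1/γ²) = √(1 − 1/2.44186²) = 0.9123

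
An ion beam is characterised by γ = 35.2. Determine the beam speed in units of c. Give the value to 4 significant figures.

β = √(1 − 1/γ²) = √(1 − 1/35.2²) = √(0.999193) = 0.9996

β ≈ 0.9996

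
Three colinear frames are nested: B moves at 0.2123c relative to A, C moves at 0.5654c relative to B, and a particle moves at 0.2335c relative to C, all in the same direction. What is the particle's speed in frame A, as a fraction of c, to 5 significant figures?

Compose boost 2: (0.5654 + 0.2123)/(1 + 0.5654×0.2123) = 0.77770/1.120034 = 0.6943537
Compose boost 3: (0.2335 + 0.6943537)/(1 + 0.2335×0.6943537) = 0.9278537/1.162132 = 0.79841

u ≈ 0.79841c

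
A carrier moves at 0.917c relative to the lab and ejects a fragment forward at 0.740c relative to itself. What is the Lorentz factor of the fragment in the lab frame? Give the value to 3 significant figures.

γ ≈ 6.26

u_lab = (0.740 + 0.917)/(1 + 0.740×0.917) = 1.657/1.67858 = 0.987144
γ = 1/√(1 − 0.987144²) = 6.26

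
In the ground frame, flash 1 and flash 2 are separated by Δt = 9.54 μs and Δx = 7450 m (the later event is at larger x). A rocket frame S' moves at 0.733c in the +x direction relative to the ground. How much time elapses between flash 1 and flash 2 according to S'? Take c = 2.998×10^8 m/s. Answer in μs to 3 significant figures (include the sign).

γ = 1/√(1 − 0.733²) = 1.4701
Δt' = γ(Δt − vΔx/c²) = 1.4701 × (9.54 μs − 0.733×7450 m / (2.998×10^8 m/s))
= 1.4701 × (-8.6750 μs) = -12.8 μs

Δt' ≈ -12.8 μs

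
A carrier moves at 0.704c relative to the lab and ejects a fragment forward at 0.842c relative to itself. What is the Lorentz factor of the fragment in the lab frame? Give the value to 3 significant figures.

u_lab = (0.842 + 0.704)/(1 + 0.842×0.704) = 1.546/1.59277 = 0.970637
γ = 1/√(1 − 0.970637²) = 4.16

γ ≈ 4.16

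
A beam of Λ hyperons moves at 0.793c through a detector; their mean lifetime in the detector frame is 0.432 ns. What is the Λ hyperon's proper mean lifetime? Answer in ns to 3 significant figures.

γ = 1/√(1 − 0.793²) = 1.6414
Proper time: τ₀ = Δt/γ = 0.432/1.6414 = 0.263 ns

τ₀ ≈ 0.263 ns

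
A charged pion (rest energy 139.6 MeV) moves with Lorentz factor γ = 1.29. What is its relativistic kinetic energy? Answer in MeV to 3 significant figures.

K ≈ 40.5 MeV

γ = 1.29 (given)
K = (γ − 1)m₀c² = (1.29 − 1) × 139.6 MeV = 0.29000 × 139.6 MeV = 40.5 MeV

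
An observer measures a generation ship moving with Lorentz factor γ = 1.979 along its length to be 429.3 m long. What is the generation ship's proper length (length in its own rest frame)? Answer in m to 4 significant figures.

L₀ ≈ 849.6 m

γ = 1.979 (given)
L₀ = γL = 1.979 × 429.3 = 849.6 m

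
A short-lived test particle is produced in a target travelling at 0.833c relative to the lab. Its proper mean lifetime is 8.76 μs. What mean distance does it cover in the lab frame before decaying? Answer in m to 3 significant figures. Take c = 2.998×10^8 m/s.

γ = 1/√(1 − 0.833²) = 1.8074
Dilated lifetime: Δt = γτ₀ = 1.8074 × 8.76 μs = 15.833 μs
d = vΔt = 0.833c × 15.833 μs = 2.4973×10^8 m/s × 1.5833×10^-5 s = 3950 m

d ≈ 3950 m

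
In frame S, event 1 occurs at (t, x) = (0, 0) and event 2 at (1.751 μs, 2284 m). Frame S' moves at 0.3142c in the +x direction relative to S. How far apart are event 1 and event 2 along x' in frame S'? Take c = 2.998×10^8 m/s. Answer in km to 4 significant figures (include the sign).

Δx' ≈ 2.232 km

γ = 1/√(1 − 0.3142²) = 1.05334
Δx' = γ(Δx − vΔt) = 1.05334 × (2284 m − 0.3142×(2.998×10^8 m/s)×1.751×10^-6 s)
= 1.05334 × (2119.06 m) = 2.232 km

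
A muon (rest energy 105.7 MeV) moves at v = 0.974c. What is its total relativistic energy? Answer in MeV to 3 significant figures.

γ = 1/√(1 − 0.974²) = 4.4141
E = γm₀c² = 4.4141 × 105.7 MeV = 467 MeV

E ≈ 467 MeV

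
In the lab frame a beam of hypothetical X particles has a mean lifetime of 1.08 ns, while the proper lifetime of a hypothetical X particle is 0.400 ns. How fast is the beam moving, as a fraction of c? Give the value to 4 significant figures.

γ = Δt/τ₀ = 1.08/0.400 = 2.70000
β = √(1 − 1/γ²) = √(1 − 1/2.70000²) = 0.9289

β ≈ 0.9289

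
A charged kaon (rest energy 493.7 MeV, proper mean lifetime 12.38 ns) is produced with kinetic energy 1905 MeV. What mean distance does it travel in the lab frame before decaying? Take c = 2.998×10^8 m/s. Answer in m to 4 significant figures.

d ≈ 17.65 m

γ = 1 + K/(m₀c²) = 1 + 1905/493.7 = 4.85862
β = √(1 − 1/γ²) = 0.978590
Dilated lifetime: γτ₀ = 4.85862 × 12.38 ns = 60.1497 ns
d = βc·γτ₀ = 0.978590 × (2.998×10^8 m/s) × 6.01497×10^-8 s = 17.65 m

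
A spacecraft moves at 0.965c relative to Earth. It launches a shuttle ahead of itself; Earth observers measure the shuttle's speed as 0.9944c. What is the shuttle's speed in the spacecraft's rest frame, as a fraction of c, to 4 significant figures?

Inverse velocity addition: u' = (u − v)/(1 − uv/c²)
= (0.9944 − 0.965)/(1 − 0.9944×0.965) = 0.02940/0.0404040 = 0.7277

u' ≈ 0.7277c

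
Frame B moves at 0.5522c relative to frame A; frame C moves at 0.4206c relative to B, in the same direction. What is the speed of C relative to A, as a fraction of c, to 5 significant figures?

u ≈ 0.78945c

Compose boost 2: (0.4206 + 0.5522)/(1 + 0.4206×0.5522) = 0.97280/1.232255 = 0.78945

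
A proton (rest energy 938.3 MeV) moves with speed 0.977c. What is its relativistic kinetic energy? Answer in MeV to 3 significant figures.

γ = 1/√(1 − 0.977²) = 4.6896
K = (γ − 1)m₀c² = (4.6896 − 1) × 938.3 MeV = 3.6896 × 938.3 MeV = 3460 MeV

K ≈ 3460 MeV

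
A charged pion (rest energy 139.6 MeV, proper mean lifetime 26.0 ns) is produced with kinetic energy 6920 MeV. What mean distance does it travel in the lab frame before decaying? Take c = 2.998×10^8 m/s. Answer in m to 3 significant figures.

γ = 1 + K/(m₀c²) = 1 + 6920/139.6 = 50.570
β = √(1 − 1/γ²) = 0.99980
Dilated lifetime: γτ₀ = 50.570 × 26.0 ns = 1314.8 ns
d = βc·γτ₀ = 0.99980 × (2.998×10^8 m/s) × 1.3148×10^-6 s = 394 m

d ≈ 394 m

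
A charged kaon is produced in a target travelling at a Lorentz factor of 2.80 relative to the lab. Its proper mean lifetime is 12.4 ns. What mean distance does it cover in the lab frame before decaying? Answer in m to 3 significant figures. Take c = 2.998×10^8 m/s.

d ≈ 9.72 m

β = √(1 − 1/γ²) = √(1 − 1/2.80²) = 0.93405
Dilated lifetime: Δt = γτ₀ = 2.80 × 12.4 ns = 34.720 ns
d = vΔt = 0.93405c × 34.720 ns = 2.8003×10^8 m/s × 3.4720×10^-8 s = 9.72 m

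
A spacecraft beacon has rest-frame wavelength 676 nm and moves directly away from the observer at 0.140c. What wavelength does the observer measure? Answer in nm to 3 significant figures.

λ_obs ≈ 778 nm

Relativistic Doppler: λ_obs = λ_src √((1+β)/(1−β))
= 676 × √(1.1400/0.86000) = 676 × 1.1513 = 778 nm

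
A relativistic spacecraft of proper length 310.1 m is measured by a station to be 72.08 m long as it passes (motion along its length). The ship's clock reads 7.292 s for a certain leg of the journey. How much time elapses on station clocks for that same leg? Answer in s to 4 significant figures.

Δt ≈ 31.37 s

Length contraction ⇒ γ = L₀/L = 310.1/72.08 = 4.30216
Time dilation: Δt = γτ₀ = 4.30216 × 7.292 s = 31.37 s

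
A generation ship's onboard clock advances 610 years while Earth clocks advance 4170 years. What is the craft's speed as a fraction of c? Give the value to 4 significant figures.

β ≈ 0.9892

γ = Δt/τ₀ = 4170/610 = 6.83607
β = √(1 − 1/γ²) = √(1 − 1/6.83607²) = 0.9892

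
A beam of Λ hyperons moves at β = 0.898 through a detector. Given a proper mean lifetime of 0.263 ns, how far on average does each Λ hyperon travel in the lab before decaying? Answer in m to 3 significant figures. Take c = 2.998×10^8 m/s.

d ≈ 0.161 m

γ = 1/√(1 − 0.898²) = 2.2728
Dilated lifetime: Δt = γτ₀ = 2.2728 × 0.263 ns = 0.59773 ns
d = vΔt = 0.898c × 0.59773 ns = 2.6922×10^8 m/s × 5.9773×10^-10 s = 0.161 m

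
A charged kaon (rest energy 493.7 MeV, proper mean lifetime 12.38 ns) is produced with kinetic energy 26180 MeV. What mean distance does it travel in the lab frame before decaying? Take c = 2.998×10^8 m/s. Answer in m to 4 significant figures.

d ≈ 200.5 m

γ = 1 + K/(m₀c²) = 1 + 26180/493.7 = 54.0282
β = √(1 − 1/γ²) = 0.999829
Dilated lifetime: γτ₀ = 54.0282 × 12.38 ns = 668.869 ns
d = βc·γτ₀ = 0.999829 × (2.998×10^8 m/s) × 6.68869×10^-7 s = 200.5 m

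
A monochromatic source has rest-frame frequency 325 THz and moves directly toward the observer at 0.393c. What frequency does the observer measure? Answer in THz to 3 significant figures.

f_obs ≈ 492 THz

Relativistic Doppler: f_obs = f_src √((1+β)/(1−β))
= 325 × √(1.3930/0.60700) = 325 × 1.5149 = 492 THz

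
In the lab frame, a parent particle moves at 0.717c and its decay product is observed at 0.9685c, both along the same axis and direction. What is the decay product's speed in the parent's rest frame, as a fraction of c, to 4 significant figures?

Inverse velocity addition: u' = (u − v)/(1 − uv/c²)
= (0.9685 − 0.717)/(1 − 0.9685×0.717) = 0.2515/0.305585 = 0.8230

u' ≈ 0.8230c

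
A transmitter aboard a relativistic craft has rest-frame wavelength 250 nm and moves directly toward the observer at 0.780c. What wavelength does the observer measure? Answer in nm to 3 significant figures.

Relativistic Doppler: λ_obs = λ_src √((1−β)/(1+β))
= 250 × √(0.22000/1.7800) = 250 × 0.35156 = 87.9 nm

λ_obs ≈ 87.9 nm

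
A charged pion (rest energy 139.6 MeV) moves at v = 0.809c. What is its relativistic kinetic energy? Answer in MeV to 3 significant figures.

γ = 1/√(1 − 0.809²) = 1.7012
K = (γ − 1)m₀c² = (1.7012 − 1) × 139.6 MeV = 0.70123 × 139.6 MeV = 97.9 MeV

K ≈ 97.9 MeV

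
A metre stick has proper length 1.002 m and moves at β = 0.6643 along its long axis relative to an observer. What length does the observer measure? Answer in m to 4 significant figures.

L ≈ 0.7490 m

γ = 1/√(1 − 0.6643²) = 1.33785
Length contraction: L = L₀/γ = 1.002/1.33785 = 0.7490 m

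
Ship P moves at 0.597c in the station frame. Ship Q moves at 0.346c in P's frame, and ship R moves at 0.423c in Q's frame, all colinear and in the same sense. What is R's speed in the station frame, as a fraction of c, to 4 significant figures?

Compose boost 2: (0.346 + 0.597)/(1 + 0.346×0.597) = 0.9430/1.20656 = 0.781560
Compose boost 3: (0.423 + 0.781560)/(1 + 0.423×0.781560) = 1.20456/1.33060 = 0.9053

u ≈ 0.9053c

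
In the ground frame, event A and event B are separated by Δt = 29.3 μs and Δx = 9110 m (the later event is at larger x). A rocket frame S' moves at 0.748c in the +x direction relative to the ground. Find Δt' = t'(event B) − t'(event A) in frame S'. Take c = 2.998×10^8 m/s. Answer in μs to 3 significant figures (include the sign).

γ = 1/√(1 − 0.748²) = 1.5067
Δt' = γ(Δt − vΔx/c²) = 1.5067 × (29.3 μs − 0.748×9110 m / (2.998×10^8 m/s))
= 1.5067 × (6.5706 μs) = 9.90 μs

Δt' ≈ 9.90 μs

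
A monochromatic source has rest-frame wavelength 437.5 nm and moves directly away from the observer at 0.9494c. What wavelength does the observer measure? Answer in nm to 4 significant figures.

λ_obs ≈ 2716 nm

Relativistic Doppler: λ_obs = λ_src √((1+β)/(1−β))
= 437.5 × √(1.94940/0.0506000) = 437.5 × 6.20691 = 2716 nm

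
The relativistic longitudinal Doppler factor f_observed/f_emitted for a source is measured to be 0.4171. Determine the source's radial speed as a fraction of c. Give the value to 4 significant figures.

β ≈ 0.7036

f_obs/f_src = √((1−β)/(1+β)) = 0.4171  ⇒  (1−β)/(1+β) = 0.173972
β = |1 − D²|/(1 + D²) = |1 − 0.173972|/(1 + 0.173972) = 0.7036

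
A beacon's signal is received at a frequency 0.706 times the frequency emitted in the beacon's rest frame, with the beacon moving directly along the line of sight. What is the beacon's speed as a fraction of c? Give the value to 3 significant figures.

β ≈ 0.335

f_obs/f_src = √((1−β)/(1+β)) = 0.706  ⇒  (1−β)/(1+β) = 0.49844
β = |1 − D²|/(1 + D²) = |1 − 0.49844|/(1 + 0.49844) = 0.335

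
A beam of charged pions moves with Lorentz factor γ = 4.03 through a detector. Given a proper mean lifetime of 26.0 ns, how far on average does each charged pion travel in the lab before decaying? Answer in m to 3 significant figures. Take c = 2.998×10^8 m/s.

d ≈ 30.4 m

β = √(1 − 1/γ²) = √(1 − 1/4.03²) = 0.96872
Dilated lifetime: Δt = γτ₀ = 4.03 × 26.0 ns = 104.78 ns
d = vΔt = 0.96872c × 104.78 ns = 2.9042×10^8 m/s × 1.0478×10^-7 s = 30.4 m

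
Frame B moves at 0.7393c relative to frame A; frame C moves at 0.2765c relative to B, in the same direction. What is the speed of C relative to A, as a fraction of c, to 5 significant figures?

Compose boost 2: (0.2765 + 0.7393)/(1 + 0.2765×0.7393) = 1.0158/1.204416 = 0.84340

u ≈ 0.84340c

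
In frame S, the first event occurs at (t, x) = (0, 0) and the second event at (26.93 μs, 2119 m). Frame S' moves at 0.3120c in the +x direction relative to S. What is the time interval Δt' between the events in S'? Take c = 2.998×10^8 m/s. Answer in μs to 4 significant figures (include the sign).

Δt' ≈ 26.02 μs

γ = 1/√(1 − 0.3120²) = 1.05254
Δt' = γ(Δt − vΔx/c²) = 1.05254 × (26.93 μs − 0.3120×2119 m / (2.998×10^8 m/s))
= 1.05254 × (24.7248 μs) = 26.02 μs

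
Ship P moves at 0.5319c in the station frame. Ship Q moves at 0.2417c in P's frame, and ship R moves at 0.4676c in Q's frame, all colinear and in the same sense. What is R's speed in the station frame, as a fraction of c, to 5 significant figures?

Compose boost 2: (0.2417 + 0.5319)/(1 + 0.2417×0.5319) = 0.77360/1.128560 = 0.6854752
Compose boost 3: (0.4676 + 0.6854752)/(1 + 0.4676×0.6854752) = 1.153075/1.320528 = 0.87319

u ≈ 0.87319c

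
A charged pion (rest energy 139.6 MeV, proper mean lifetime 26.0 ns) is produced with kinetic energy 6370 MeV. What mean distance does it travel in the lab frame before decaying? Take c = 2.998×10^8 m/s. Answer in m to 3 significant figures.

d ≈ 363 m

γ = 1 + K/(m₀c²) = 1 + 6370/139.6 = 46.630
β = √(1 − 1/γ²) = 0.99977
Dilated lifetime: γτ₀ = 46.630 × 26.0 ns = 1212.4 ns
d = βc·γτ₀ = 0.99977 × (2.998×10^8 m/s) × 1.2124×10^-6 s = 363 m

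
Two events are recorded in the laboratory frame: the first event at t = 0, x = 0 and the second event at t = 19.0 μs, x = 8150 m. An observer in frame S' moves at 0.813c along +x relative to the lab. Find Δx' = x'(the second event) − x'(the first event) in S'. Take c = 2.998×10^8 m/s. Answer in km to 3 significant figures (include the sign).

Δx' ≈ 6.04 km

γ = 1/√(1 − 0.813²) = 1.7174
Δx' = γ(Δx − vΔt) = 1.7174 × (8150 m − 0.813×(2.998×10^8 m/s)×19.0×10^-6 s)
= 1.7174 × (3519.0 m) = 6.04 km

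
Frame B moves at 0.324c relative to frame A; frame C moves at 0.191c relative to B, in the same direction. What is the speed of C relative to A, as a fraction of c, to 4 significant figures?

Compose boost 2: (0.191 + 0.324)/(1 + 0.191×0.324) = 0.5150/1.06188 = 0.4850

u ≈ 0.4850c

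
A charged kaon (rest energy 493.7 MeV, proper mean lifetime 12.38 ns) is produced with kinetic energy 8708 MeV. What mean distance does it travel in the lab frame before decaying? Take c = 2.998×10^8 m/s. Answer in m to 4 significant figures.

γ = 1 + K/(m₀c²) = 1 + 8708/493.7 = 18.6382
β = √(1 − 1/γ²) = 0.998560
Dilated lifetime: γτ₀ = 18.6382 × 12.38 ns = 230.741 ns
d = βc·γτ₀ = 0.998560 × (2.998×10^8 m/s) × 2.30741×10^-7 s = 69.08 m

d ≈ 69.08 m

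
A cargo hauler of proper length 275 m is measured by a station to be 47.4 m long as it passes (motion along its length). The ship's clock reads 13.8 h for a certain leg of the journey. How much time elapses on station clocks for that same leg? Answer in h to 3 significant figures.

Δt ≈ 80.1 h

Length contraction ⇒ γ = L₀/L = 275/47.4 = 5.8017
Time dilation: Δt = γτ₀ = 5.8017 × 13.8 h = 80.1 h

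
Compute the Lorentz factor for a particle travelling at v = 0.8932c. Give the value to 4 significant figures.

γ ≈ 2.224

γ = 1/√(1 − β²) = 1/√(1 − 0.8932²) = 1/√(0.202194) = 2.224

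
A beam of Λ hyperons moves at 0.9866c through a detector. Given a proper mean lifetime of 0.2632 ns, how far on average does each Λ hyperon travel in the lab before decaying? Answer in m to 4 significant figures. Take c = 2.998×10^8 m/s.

d ≈ 0.4771 m

γ = 1/√(1 − 0.9866²) = 6.12904
Dilated lifetime: Δt = γτ₀ = 6.12904 × 0.2632 ns = 1.61316 ns
d = vΔt = 0.9866c × 1.61316 ns = 2.95783×10^8 m/s × 1.61316×10^-9 s = 0.4771 m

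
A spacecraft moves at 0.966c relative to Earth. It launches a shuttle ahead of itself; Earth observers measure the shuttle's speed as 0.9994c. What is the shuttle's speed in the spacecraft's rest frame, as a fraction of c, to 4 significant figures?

u' ≈ 0.9659c

Inverse velocity addition: u' = (u − v)/(1 − uv/c²)
= (0.9994 − 0.966)/(1 − 0.9994×0.966) = 0.03340/0.0345796 = 0.9659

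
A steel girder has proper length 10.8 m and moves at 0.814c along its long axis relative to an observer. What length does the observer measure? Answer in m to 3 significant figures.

γ = 1/√(1 − 0.814²) = 1.7216
Length contraction: L = L₀/γ = 10.8/1.7216 = 6.27 m

L ≈ 6.27 m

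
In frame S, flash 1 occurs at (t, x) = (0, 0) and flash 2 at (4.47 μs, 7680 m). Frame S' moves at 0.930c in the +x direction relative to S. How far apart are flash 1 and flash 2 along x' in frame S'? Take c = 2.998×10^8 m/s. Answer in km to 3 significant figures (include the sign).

Δx' ≈ 17.5 km

γ = 1/√(1 − 0.930²) = 2.7206
Δx' = γ(Δx − vΔt) = 2.7206 × (7680 m − 0.930×(2.998×10^8 m/s)×4.47×10^-6 s)
= 2.7206 × (6433.7 m) = 17.5 km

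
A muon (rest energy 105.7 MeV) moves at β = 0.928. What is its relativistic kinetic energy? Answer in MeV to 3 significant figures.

K ≈ 178 MeV

γ = 1/√(1 − 0.928²) = 2.6840
K = (γ − 1)m₀c² = (2.6840 − 1) × 105.7 MeV = 1.6840 × 105.7 MeV = 178 MeV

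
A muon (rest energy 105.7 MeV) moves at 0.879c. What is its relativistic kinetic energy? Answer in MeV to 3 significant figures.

K ≈ 116 MeV

γ = 1/√(1 − 0.879²) = 2.0972
K = (γ − 1)m₀c² = (2.0972 − 1) × 105.7 MeV = 1.0972 × 105.7 MeV = 116 MeV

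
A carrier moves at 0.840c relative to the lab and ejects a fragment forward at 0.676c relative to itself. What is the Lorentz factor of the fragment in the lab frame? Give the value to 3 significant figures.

u_lab = (0.676 + 0.840)/(1 + 0.676×0.840) = 1.516/1.56784 = 0.966935
γ = 1/√(1 − 0.966935²) = 3.92

γ ≈ 3.92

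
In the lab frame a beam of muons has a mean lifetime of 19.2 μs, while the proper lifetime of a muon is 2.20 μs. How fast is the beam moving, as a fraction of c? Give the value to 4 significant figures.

β ≈ 0.9934

γ = Δt/τ₀ = 19.2/2.20 = 8.72727
β = √(1 − 1/γ²) = √(1 − 1/8.72727²) = 0.9934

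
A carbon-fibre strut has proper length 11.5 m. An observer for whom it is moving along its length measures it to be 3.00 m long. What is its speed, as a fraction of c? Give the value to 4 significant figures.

β ≈ 0.9654

γ = L₀/L = 11.5/3.00 = 3.83333
β = √(1 − 1/γ²) = 0.9654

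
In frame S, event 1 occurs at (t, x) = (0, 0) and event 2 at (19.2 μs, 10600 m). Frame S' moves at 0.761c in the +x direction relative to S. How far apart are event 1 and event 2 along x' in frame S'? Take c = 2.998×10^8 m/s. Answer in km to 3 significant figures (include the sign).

Δx' ≈ 9.59 km

γ = 1/√(1 − 0.761²) = 1.5414
Δx' = γ(Δx − vΔt) = 1.5414 × (10600 m − 0.761×(2.998×10^8 m/s)×19.2×10^-6 s)
= 1.5414 × (6219.6 m) = 9.59 km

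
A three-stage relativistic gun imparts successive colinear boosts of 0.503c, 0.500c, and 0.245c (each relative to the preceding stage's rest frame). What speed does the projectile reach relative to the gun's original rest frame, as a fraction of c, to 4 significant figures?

u ≈ 0.8747c

Compose boost 2: (0.500 + 0.503)/(1 + 0.500×0.503) = 1.003/1.25150 = 0.801438
Compose boost 3: (0.245 + 0.801438)/(1 + 0.245×0.801438) = 1.04644/1.19635 = 0.8747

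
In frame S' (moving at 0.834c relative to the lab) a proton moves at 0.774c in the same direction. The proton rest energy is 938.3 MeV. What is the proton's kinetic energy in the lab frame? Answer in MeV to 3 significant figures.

u_lab = (0.774 + 0.834)/(1 + 0.774×0.834) = 0.977201
γ = 1/√(1 − 0.977201²) = 4.7100
K = (γ − 1)m₀c² = (4.7100 − 1) × 938.3 = 3.7100 × 938.3 = 3480 MeV

K ≈ 3480 MeV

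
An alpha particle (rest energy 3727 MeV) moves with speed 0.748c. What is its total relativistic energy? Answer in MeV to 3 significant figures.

E ≈ 5620 MeV

γ = 1/√(1 − 0.748²) = 1.5067
E = γm₀c² = 1.5067 × 3727 MeV = 5620 MeV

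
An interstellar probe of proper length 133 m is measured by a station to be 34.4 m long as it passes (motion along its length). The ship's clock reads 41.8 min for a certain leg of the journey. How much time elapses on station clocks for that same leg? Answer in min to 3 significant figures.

Length contraction ⇒ γ = L₀/L = 133/34.4 = 3.8663
Time dilation: Δt = γτ₀ = 3.8663 × 41.8 min = 162 min

Δt ≈ 162 min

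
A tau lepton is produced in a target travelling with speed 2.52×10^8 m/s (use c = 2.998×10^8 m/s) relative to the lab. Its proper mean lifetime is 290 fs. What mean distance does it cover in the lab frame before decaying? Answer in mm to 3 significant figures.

β = v/c = 2.52×10^8 / 2.998×10^8 = 0.84056
γ = 1/√(1 − 0.84056²) = 1.8460
Dilated lifetime: Δt = γτ₀ = 1.8460 × 290 fs = 535.33 fs
d = vΔt = 0.84056c × 535.33 fs = 2.5200×10^8 m/s × 5.3533×10^-13 s = 0.135 mm

d ≈ 0.135 mm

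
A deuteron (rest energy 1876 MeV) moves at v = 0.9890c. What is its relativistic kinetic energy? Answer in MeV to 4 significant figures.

K ≈ 10810 MeV

γ = 1/√(1 − 0.9890²) = 6.76062
K = (γ − 1)m₀c² = (6.76062 − 1) × 1876 MeV = 5.76062 × 1876 MeV = 10810 MeV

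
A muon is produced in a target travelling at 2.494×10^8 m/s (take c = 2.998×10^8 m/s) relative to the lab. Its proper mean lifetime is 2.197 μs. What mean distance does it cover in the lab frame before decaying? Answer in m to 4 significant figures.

β = v/c = 2.494×10^8 / 2.998×10^8 = 0.831888
γ = 1/√(1 − 0.831888²) = 1.80198
Dilated lifetime: Δt = γτ₀ = 1.80198 × 2.197 μs = 3.95896 μs
d = vΔt = 0.831888c × 3.95896 μs = 2.49400×10^8 m/s × 3.95896×10^-6 s = 987.4 m

d ≈ 987.4 m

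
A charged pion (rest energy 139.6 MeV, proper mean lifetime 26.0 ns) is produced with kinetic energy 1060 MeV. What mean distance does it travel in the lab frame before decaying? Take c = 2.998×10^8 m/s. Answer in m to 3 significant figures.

d ≈ 66.5 m

γ = 1 + K/(m₀c²) = 1 + 1060/139.6 = 8.5931
β = √(1 − 1/γ²) = 0.99321
Dilated lifetime: γτ₀ = 8.5931 × 26.0 ns = 223.42 ns
d = βc·γτ₀ = 0.99321 × (2.998×10^8 m/s) × 2.2342×10^-7 s = 66.5 m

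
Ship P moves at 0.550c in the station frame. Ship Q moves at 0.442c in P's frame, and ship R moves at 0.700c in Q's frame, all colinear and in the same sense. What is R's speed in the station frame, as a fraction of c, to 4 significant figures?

Compose boost 2: (0.442 + 0.550)/(1 + 0.442×0.550) = 0.9920/1.24310 = 0.798005
Compose boost 3: (0.700 + 0.798005)/(1 + 0.700×0.798005) = 1.49800/1.55860 = 0.9611

u ≈ 0.9611c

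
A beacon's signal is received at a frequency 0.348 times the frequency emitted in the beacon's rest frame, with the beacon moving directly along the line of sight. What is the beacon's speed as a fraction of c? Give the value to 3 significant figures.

f_obs/f_src = √((1−β)/(1+β)) = 0.348  ⇒  (1−β)/(1+β) = 0.12110
β = |1 − D²|/(1 + D²) = |1 − 0.12110|/(1 + 0.12110) = 0.784

β ≈ 0.784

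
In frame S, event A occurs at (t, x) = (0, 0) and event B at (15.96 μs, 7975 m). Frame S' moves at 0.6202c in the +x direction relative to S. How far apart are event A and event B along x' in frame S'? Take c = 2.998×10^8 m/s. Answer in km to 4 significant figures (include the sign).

Δx' ≈ 6.383 km

γ = 1/√(1 − 0.6202²) = 1.27479
Δx' = γ(Δx − vΔt) = 1.27479 × (7975 m − 0.6202×(2.998×10^8 m/s)×15.96×10^-6 s)
= 1.27479 × (5007.46 m) = 6.383 km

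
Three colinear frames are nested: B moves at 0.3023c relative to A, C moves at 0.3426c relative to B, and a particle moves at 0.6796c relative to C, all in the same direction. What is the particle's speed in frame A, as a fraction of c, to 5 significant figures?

Compose boost 2: (0.3426 + 0.3023)/(1 + 0.3426×0.3023) = 0.64490/1.103568 = 0.5843772
Compose boost 3: (0.6796 + 0.5843772)/(1 + 0.6796×0.5843772) = 1.263977/1.397143 = 0.90469

u ≈ 0.90469c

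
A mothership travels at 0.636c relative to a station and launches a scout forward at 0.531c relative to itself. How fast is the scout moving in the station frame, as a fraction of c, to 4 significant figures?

u ≈ 0.8724c

Compose boost 2: (0.531 + 0.636)/(1 + 0.531×0.636) = 1.167/1.33772 = 0.8724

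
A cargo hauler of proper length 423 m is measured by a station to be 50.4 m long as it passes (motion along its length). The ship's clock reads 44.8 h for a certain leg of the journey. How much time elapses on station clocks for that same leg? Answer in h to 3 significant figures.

Δt ≈ 376 h

Length contraction ⇒ γ = L₀/L = 423/50.4 = 8.3929
Time dilation: Δt = γτ₀ = 8.3929 × 44.8 h = 376 h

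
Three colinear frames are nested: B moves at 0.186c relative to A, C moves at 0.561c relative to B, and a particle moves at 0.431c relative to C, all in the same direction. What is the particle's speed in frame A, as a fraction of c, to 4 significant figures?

Compose boost 2: (0.561 + 0.186)/(1 + 0.561×0.186) = 0.7470/1.10435 = 0.676418
Compose boost 3: (0.431 + 0.676418)/(1 + 0.431×0.676418) = 1.10742/1.29154 = 0.8574

u ≈ 0.8574c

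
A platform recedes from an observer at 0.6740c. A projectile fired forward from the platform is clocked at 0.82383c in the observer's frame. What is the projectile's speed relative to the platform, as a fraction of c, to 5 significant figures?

u' ≈ 0.33689c

Inverse velocity addition: u' = (u − v)/(1 − uv/c²)
= (0.82383 − 0.6740)/(1 − 0.82383×0.6740) = 0.14983/0.4447386 = 0.33689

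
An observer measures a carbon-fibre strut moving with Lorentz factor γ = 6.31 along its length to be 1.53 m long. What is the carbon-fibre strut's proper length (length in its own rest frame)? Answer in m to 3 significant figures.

γ = 6.31 (given)
L₀ = γL = 6.31 × 1.53 = 9.65 m

L₀ ≈ 9.65 m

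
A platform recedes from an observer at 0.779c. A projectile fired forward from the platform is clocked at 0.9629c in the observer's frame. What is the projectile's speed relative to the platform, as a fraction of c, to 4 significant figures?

u' ≈ 0.7359c

Inverse velocity addition: u' = (u − v)/(1 − uv/c²)
= (0.9629 − 0.779)/(1 − 0.9629×0.779) = 0.1839/0.249901 = 0.7359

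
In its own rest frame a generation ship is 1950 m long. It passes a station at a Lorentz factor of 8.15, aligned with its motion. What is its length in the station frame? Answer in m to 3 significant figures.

L ≈ 239 m

γ = 8.15 (given)
Length contraction: L = L₀/γ = 1950/8.15 = 239 m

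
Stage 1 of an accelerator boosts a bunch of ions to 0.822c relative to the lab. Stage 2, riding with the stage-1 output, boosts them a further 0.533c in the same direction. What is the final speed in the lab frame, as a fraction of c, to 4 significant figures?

u ≈ 0.9422c

Compose boost 2: (0.533 + 0.822)/(1 + 0.533×0.822) = 1.355/1.43813 = 0.9422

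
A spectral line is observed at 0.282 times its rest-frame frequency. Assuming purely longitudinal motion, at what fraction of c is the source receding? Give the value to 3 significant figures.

f_obs/f_src = √((1−β)/(1+β)) = 0.282  ⇒  (1−β)/(1+β) = 0.079524
β = |1 − D²|/(1 + D²) = |1 − 0.079524|/(1 + 0.079524) = 0.853

β ≈ 0.853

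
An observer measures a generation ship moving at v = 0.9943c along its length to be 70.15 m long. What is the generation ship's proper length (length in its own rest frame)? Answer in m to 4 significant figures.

γ = 1/√(1 − 0.9943²) = 9.37923
L₀ = γL = 9.37923 × 70.15 = 658.0 m

L₀ ≈ 658.0 m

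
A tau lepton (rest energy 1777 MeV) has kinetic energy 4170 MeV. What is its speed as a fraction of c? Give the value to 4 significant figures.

γ = 1 + K/(m₀c²) = 1 + 4170/1777 = 3.34665
β = √(1 − 1/γ²) = 0.9543

β ≈ 0.9543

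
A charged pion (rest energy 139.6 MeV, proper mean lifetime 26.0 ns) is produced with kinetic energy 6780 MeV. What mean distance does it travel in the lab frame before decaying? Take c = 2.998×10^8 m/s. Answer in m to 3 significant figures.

d ≈ 386 m

γ = 1 + K/(m₀c²) = 1 + 6780/139.6 = 49.567
β = √(1 − 1/γ²) = 0.99980
Dilated lifetime: γτ₀ = 49.567 × 26.0 ns = 1288.8 ns
d = βc·γτ₀ = 0.99980 × (2.998×10^8 m/s) × 1.2888×10^-6 s = 386 m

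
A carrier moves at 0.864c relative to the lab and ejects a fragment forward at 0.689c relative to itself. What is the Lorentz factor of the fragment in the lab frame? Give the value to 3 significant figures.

γ ≈ 4.37

u_lab = (0.689 + 0.864)/(1 + 0.689×0.864) = 1.553/1.59530 = 0.973487
γ = 1/√(1 − 0.973487²) = 4.37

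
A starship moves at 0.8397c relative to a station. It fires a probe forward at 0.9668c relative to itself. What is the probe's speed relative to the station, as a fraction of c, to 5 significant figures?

Relativistic velocity addition: u = (u' + v)/(1 + u'v/c²)
= (0.9668 + 0.8397)/(1 + 0.9668×0.8397) = 1.8065/1.811822 = 0.99706

u ≈ 0.99706c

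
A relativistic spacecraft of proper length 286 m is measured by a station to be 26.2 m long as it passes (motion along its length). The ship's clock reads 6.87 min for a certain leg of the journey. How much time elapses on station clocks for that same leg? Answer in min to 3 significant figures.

Length contraction ⇒ γ = L₀/L = 286/26.2 = 10.916
Time dilation: Δt = γτ₀ = 10.916 × 6.87 min = 75.0 min

Δt ≈ 75.0 min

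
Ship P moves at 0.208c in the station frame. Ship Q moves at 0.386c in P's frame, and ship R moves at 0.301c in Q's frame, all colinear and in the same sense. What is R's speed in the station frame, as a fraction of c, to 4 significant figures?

Compose boost 2: (0.386 + 0.208)/(1 + 0.386×0.208) = 0.5940/1.08029 = 0.549853
Compose boost 3: (0.301 + 0.549853)/(1 + 0.301×0.549853) = 0.850853/1.16551 = 0.7300

u ≈ 0.7300c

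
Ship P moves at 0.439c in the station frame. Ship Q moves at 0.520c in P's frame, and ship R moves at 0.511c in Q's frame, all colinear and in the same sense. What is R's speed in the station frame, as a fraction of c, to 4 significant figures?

Compose boost 2: (0.520 + 0.439)/(1 + 0.520×0.439) = 0.9590/1.22828 = 0.780767
Compose boost 3: (0.511 + 0.780767)/(1 + 0.511×0.780767) = 1.29177/1.39897 = 0.9234

u ≈ 0.9234c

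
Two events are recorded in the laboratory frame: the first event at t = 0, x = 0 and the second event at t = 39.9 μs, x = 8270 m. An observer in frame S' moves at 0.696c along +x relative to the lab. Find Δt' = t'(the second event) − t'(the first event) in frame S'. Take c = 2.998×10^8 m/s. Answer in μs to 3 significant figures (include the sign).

γ = 1/√(1 − 0.696²) = 1.3927
Δt' = γ(Δt − vΔx/c²) = 1.3927 × (39.9 μs − 0.696×8270 m / (2.998×10^8 m/s))
= 1.3927 × (20.701 μs) = 28.8 μs

Δt' ≈ 28.8 μs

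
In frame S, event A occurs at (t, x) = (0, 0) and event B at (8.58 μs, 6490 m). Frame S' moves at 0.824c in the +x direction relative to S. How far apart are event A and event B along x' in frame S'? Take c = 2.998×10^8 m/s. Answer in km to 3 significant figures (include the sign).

γ = 1/√(1 − 0.824²) = 1.7649
Δx' = γ(Δx − vΔt) = 1.7649 × (6490 m − 0.824×(2.998×10^8 m/s)×8.58×10^-6 s)
= 1.7649 × (4370.4 m) = 7.71 km

Δx' ≈ 7.71 km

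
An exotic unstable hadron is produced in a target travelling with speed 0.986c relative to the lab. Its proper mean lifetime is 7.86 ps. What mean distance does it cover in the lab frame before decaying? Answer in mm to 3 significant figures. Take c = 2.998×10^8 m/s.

γ = 1/√(1 − 0.986²) = 5.9972
Dilated lifetime: Δt = γτ₀ = 5.9972 × 7.86 ps = 47.138 ps
d = vΔt = 0.986c × 47.138 ps = 2.9560×10^8 m/s × 4.7138×10^-11 s = 13.9 mm

d ≈ 13.9 mm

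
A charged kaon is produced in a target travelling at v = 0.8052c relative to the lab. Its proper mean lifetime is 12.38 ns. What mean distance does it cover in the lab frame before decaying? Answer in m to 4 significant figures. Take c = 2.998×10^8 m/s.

d ≈ 5.040 m

γ = 1/√(1 − 0.8052²) = 1.68633
Dilated lifetime: Δt = γτ₀ = 1.68633 × 12.38 ns = 20.8768 ns
d = vΔt = 0.8052c × 20.8768 ns = 2.41399×10^8 m/s × 2.08768×10^-8 s = 5.040 m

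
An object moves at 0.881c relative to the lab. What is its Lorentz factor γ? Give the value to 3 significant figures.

γ = 1/√(1 − β²) = 1/√(1 − 0.881²) = 1/√(0.22384) = 2.11

γ ≈ 2.11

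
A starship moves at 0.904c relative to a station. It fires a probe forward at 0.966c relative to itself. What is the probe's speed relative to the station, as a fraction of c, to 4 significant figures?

u ≈ 0.9983c

Relativistic velocity addition: u = (u' + v)/(1 + u'v/c²)
= (0.966 + 0.904)/(1 + 0.966×0.904) = 1.870/1.87326 = 0.9983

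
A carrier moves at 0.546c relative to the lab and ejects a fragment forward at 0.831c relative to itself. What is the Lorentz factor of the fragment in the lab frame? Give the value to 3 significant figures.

u_lab = (0.831 + 0.546)/(1 + 0.831×0.546) = 1.377/1.45373 = 0.947221
γ = 1/√(1 − 0.947221²) = 3.12

γ ≈ 3.12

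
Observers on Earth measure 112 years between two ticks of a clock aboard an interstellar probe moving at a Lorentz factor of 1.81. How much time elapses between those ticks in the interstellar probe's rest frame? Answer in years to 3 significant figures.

τ₀ ≈ 61.9 years

γ = 1.81 (given)
Proper time: τ₀ = Δt/γ = 112/1.81 = 61.9 years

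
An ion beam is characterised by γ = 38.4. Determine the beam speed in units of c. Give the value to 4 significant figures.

β = √(1 − 1/γ²) = √(1 − 1/38.4²) = √(0.999322) = 0.9997

β ≈ 0.9997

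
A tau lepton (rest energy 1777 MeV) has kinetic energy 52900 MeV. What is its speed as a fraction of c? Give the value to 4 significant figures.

β ≈ 0.9995

γ = 1 + K/(m₀c²) = 1 + 52900/1777 = 30.7693
β = √(1 − 1/γ²) = 0.9995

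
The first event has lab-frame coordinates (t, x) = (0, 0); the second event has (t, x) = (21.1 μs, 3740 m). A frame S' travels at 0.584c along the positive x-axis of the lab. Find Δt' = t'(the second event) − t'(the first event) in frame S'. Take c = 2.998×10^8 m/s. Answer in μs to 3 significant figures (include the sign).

γ = 1/√(1 − 0.584²) = 1.2319
Δt' = γ(Δt − vΔx/c²) = 1.2319 × (21.1 μs − 0.584×3740 m / (2.998×10^8 m/s))
= 1.2319 × (13.815 μs) = 17.0 μs

Δt' ≈ 17.0 μs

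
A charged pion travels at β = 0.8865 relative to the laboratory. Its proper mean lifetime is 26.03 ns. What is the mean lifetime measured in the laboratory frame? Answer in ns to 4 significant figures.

Δt ≈ 56.25 ns

γ = 1/√(1 − 0.8865²) = 2.16109
Time dilation: Δt = γτ₀ = 2.16109 × 26.03 ns = 56.25 ns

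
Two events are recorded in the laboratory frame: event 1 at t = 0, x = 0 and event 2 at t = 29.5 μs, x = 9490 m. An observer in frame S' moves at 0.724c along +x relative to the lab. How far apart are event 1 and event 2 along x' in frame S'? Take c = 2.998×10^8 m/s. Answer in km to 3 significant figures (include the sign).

Δx' ≈ 4.48 km

γ = 1/√(1 − 0.724²) = 1.4497
Δx' = γ(Δx − vΔt) = 1.4497 × (9490 m − 0.724×(2.998×10^8 m/s)×29.5×10^-6 s)
= 1.4497 × (3086.9 m) = 4.48 km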